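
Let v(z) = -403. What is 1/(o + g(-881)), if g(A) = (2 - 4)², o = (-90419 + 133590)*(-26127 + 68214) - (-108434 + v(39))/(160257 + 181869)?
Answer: 38014/69069076620427 ≈ 5.5038e-10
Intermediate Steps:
o = 69069076468371/38014 (o = (-90419 + 133590)*(-26127 + 68214) - (-108434 - 403)/(160257 + 181869) = 43171*42087 - (-108837)/342126 = 1816937877 - (-108837)/342126 = 1816937877 - 1*(-12093/38014) = 1816937877 + 12093/38014 = 69069076468371/38014 ≈ 1.8169e+9)
g(A) = 4 (g(A) = (-2)² = 4)
1/(o + g(-881)) = 1/(69069076468371/38014 + 4) = 1/(69069076620427/38014) = 38014/69069076620427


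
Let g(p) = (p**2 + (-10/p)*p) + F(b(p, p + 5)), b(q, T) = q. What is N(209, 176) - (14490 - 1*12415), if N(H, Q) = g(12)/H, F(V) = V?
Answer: -433529/209 ≈ -2074.3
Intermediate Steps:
g(p) = -10 + p + p**2 (g(p) = (p**2 + (-10/p)*p) + p = (p**2 - 10) + p = (-10 + p**2) + p = -10 + p + p**2)
N(H, Q) = 146/H (N(H, Q) = (-10 + 12 + 12**2)/H = (-10 + 12 + 144)/H = 146/H)
N(209, 176) - (14490 - 1*12415) = 146/209 - (14490 - 1*12415) = 146*(1/209) - (14490 - 12415) = 146/209 - 1*2075 = 146/209 - 2075 = -433529/209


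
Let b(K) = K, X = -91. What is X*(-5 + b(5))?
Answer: 0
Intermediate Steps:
X*(-5 + b(5)) = -91*(-5 + 5) = -91*0 = 0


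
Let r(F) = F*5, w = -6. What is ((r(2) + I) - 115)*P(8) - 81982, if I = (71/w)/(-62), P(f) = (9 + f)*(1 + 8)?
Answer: -12154207/124 ≈ -98018.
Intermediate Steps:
r(F) = 5*F
P(f) = 81 + 9*f (P(f) = (9 + f)*9 = 81 + 9*f)
I = 71/372 (I = (71/(-6))/(-62) = (71*(-⅙))*(-1/62) = -71/6*(-1/62) = 71/372 ≈ 0.19086)
((r(2) + I) - 115)*P(8) - 81982 = ((5*2 + 71/372) - 115)*(81 + 9*8) - 81982 = ((10 + 71/372) - 115)*(81 + 72) - 81982 = (3791/372 - 115)*153 - 81982 = -38989/372*153 - 81982 = -1988439/124 - 81982 = -12154207/124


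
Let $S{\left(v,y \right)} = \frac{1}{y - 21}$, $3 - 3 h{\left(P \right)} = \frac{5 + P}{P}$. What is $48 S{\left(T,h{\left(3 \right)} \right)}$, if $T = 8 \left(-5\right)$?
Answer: $- \frac{108}{47} \approx -2.2979$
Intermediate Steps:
$h{\left(P \right)} = 1 - \frac{5 + P}{3 P}$ ($h{\left(P \right)} = 1 - \frac{\left(5 + P\right) \frac{1}{P}}{3} = 1 - \frac{\frac{1}{P} \left(5 + P\right)}{3} = 1 - \frac{5 + P}{3 P}$)
$T = -40$
$S{\left(v,y \right)} = \frac{1}{-21 + y}$
$48 S{\left(T,h{\left(3 \right)} \right)} = \frac{48}{-21 + \frac{-5 + 2 \cdot 3}{3 \cdot 3}} = \frac{48}{-21 + \frac{1}{3} \cdot \frac{1}{3} \left(-5 + 6\right)} = \frac{48}{-21 + \frac{1}{3} \cdot \frac{1}{3} \cdot 1} = \frac{48}{-21 + \frac{1}{9}} = \frac{48}{- \frac{188}{9}} = 48 \left(- \frac{9}{188}\right) = - \frac{108}{47}$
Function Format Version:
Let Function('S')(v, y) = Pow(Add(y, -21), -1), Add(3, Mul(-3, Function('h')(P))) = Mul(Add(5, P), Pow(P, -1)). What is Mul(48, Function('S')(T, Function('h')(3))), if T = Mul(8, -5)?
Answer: Rational(-108, 47) ≈ -2.2979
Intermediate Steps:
Function('h')(P) = Add(1, Mul(Rational(-1, 3), Pow(P, -1), Add(5, P))) (Function('h')(P) = Add(1, Mul(Rational(-1, 3), Mul(Add(5, P), Pow(P, -1)))) = Add(1, Mul(Rational(-1, 3), Mul(Pow(P, -1), Add(5, P)))) = Add(1, Mul(Rational(-1, 3), Pow(P, -1), Add(5, P))))
T = -40
Function('S')(v, y) = Pow(Add(-21, y), -1)
Mul(48, Function('S')(T, Function('h')(3))) = Mul(48, Pow(Add(-21, Mul(Rational(1, 3), Pow(3, -1), Add(-5, Mul(2, 3)))), -1)) = Mul(48, Pow(Add(-21, Mul(Rational(1, 3), Rational(1, 3), Add(-5, 6))), -1)) = Mul(48, Pow(Add(-21, Mul(Rational(1, 3), Rational(1, 3), 1)), -1)) = Mul(48, Pow(Add(-21, Rational(1, 9)), -1)) = Mul(48, Pow(Rational(-188, 9), -1)) = Mul(48, Rational(-9, 188)) = Rational(-108, 47)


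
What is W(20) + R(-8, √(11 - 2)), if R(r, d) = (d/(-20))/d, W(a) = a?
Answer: 399/20 ≈ 19.950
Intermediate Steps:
R(r, d) = -1/20 (R(r, d) = (d*(-1/20))/d = (-d/20)/d = -1/20)
W(20) + R(-8, √(11 - 2)) = 20 - 1/20 = 399/20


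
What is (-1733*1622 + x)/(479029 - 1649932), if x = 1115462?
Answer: 1695464/1170903 ≈ 1.4480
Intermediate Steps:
(-1733*1622 + x)/(479029 - 1649932) = (-1733*1622 + 1115462)/(479029 - 1649932) = (-2810926 + 1115462)/(-1170903) = -1695464*(-1/1170903) = 1695464/1170903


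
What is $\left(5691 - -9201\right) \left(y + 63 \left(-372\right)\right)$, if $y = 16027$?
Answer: $-110334828$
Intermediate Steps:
$\left(5691 - -9201\right) \left(y + 63 \left(-372\right)\right) = \left(5691 - -9201\right) \left(16027 + 63 \left(-372\right)\right) = \left(5691 + \left(-64 + 9265\right)\right) \left(16027 - 23436\right) = \left(5691 + 9201\right) \left(-7409\right) = 14892 \left(-7409\right) = -110334828$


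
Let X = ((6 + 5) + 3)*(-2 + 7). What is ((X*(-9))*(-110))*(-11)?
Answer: -762300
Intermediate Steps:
X = 70 (X = (11 + 3)*5 = 14*5 = 70)
((X*(-9))*(-110))*(-11) = ((70*(-9))*(-110))*(-11) = -630*(-110)*(-11) = 69300*(-11) = -762300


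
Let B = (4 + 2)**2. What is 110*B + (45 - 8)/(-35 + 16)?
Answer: 75203/19 ≈ 3958.1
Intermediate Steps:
B = 36 (B = 6**2 = 36)
110*B + (45 - 8)/(-35 + 16) = 110*36 + (45 - 8)/(-35 + 16) = 3960 + 37/(-19) = 3960 + 37*(-1/19) = 3960 - 37/19 = 75203/19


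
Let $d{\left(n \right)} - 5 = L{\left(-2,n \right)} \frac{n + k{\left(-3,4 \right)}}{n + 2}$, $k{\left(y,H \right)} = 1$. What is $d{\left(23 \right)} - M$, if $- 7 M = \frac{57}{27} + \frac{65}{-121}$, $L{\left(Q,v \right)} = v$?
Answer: $\frac{5203621}{190575} \approx 27.305$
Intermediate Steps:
$M = - \frac{1714}{7623}$ ($M = - \frac{\frac{57}{27} + \frac{65}{-121}}{7} = - \frac{57 \cdot \frac{1}{27} + 65 \left(- \frac{1}{121}\right)}{7} = - \frac{\frac{19}{9} - \frac{65}{121}}{7} = \left(- \frac{1}{7}\right) \frac{1714}{1089} = - \frac{1714}{7623} \approx -0.22485$)
$d{\left(n \right)} = 5 + \frac{n \left(1 + n\right)}{2 + n}$ ($d{\left(n \right)} = 5 + n \frac{n + 1}{n + 2} = 5 + n \frac{1 + n}{2 + n} = 5 + \frac{n \left(1 + n\right)}{2 + n}$)
$d{\left(23 \right)} - M = \frac{10 + 23^{2} + 6 \cdot 23}{2 + 23} - - \frac{1714}{7623} = \frac{10 + 529 + 138}{25} + \frac{1714}{7623} = \frac{1}{25} \cdot 677 + \frac{1714}{7623} = \frac{677}{25} + \frac{1714}{7623} = \frac{5203621}{190575}$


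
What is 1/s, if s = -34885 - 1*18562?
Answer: -1/53447 ≈ -1.8710e-5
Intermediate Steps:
s = -53447 (s = -34885 - 18562 = -53447)
1/s = 1/(-53447) = -1/53447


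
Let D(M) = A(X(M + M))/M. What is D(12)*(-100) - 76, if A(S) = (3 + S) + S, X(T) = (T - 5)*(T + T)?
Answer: -15301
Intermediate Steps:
X(T) = 2*T*(-5 + T) (X(T) = (-5 + T)*(2*T) = 2*T*(-5 + T))
A(S) = 3 + 2*S
D(M) = (3 + 8*M*(-5 + 2*M))/M (D(M) = (3 + 2*(2*(M + M)*(-5 + (M + M))))/M = (3 + 2*(2*(2*M)*(-5 + 2*M)))/M = (3 + 2*(4*M*(-5 + 2*M)))/M = (3 + 8*M*(-5 + 2*M))/M)
D(12)*(-100) - 76 = (-40 + 3/12 + 16*12)*(-100) - 76 = (-40 + 3*(1/12) + 192)*(-100) - 76 = (-40 + 1/4 + 192)*(-100) - 76 = (609/4)*(-100) - 76 = -15225 - 76 = -15301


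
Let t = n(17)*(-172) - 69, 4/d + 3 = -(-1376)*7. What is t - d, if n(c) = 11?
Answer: -18882473/9629 ≈ -1961.0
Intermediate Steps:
d = 4/9629 (d = 4/(-3 - (-1376)*7) = 4/(-3 - 43*(-224)) = 4/(-3 + 9632) = 4/9629 ≈ 0.00041541)
t = -1961 (t = 11*(-172) - 69 = -1892 - 69 = -1961)
t - d = -1961 - 1*4/9629 = -1961 - 4/9629 = -18882473/9629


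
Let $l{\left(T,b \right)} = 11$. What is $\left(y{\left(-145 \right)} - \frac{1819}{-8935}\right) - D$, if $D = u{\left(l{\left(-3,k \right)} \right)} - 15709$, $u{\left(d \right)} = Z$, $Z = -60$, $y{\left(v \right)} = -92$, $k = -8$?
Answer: $\frac{140075814}{8935} \approx 15677.0$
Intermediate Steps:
$u{\left(d \right)} = -60$
$D = -15769$ ($D = -60 - 15709 = -15769$)
$\left(y{\left(-145 \right)} - \frac{1819}{-8935}\right) - D = \left(-92 - \frac{1819}{-8935}\right) - -15769 = \left(-92 - - \frac{1819}{8935}\right) + 15769 = \left(-92 + \frac{1819}{8935}\right) + 15769 = - \frac{820201}{8935} + 15769 = \frac{140075814}{8935}$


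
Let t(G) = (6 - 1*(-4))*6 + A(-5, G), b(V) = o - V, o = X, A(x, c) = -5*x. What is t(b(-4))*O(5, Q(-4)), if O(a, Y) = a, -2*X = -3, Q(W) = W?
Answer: 425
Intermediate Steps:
X = 3/2 (X = -½*(-3) = 3/2 ≈ 1.5000)
o = 3/2 ≈ 1.5000
b(V) = 3/2 - V
t(G) = 85 (t(G) = (6 - 1*(-4))*6 - 5*(-5) = (6 + 4)*6 + 25 = 10*6 + 25 = 60 + 25 = 85)
t(b(-4))*O(5, Q(-4)) = 85*5 = 425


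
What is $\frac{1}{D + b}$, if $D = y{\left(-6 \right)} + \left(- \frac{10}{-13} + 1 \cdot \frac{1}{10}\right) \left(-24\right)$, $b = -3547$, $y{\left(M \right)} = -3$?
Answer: $- \frac{65}{232106} \approx -0.00028004$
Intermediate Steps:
$D = - \frac{1551}{65}$ ($D = -3 + \left(- \frac{10}{-13} + 1 \cdot \frac{1}{10}\right) \left(-24\right) = -3 + \left(\left(-10\right) \left(- \frac{1}{13}\right) + 1 \cdot \frac{1}{10}\right) \left(-24\right) = -3 + \left(\frac{10}{13} + \frac{1}{10}\right) \left(-24\right) = -3 + \frac{113}{130} \left(-24\right) = -3 - \frac{1356}{65} = - \frac{1551}{65} \approx -23.862$)
$\frac{1}{D + b} = \frac{1}{- \frac{1551}{65} - 3547} = \frac{1}{- \frac{232106}{65}} = - \frac{65}{232106}$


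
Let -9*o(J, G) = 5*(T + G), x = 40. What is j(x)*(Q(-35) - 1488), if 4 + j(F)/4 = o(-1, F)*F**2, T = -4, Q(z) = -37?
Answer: 195224400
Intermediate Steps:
o(J, G) = 20/9 - 5*G/9 (o(J, G) = -5*(-4 + G)/9 = -(-20 + 5*G)/9 = 20/9 - 5*G/9)
j(F) = -16 + 4*F**2*(20/9 - 5*F/9) (j(F) = -16 + 4*((20/9 - 5*F/9)*F**2) = -16 + 4*(F**2*(20/9 - 5*F/9)) = -16 + 4*F**2*(20/9 - 5*F/9))
j(x)*(Q(-35) - 1488) = (-16 + (20/9)*40**2*(4 - 1*40))*(-37 - 1488) = (-16 + (20/9)*1600*(4 - 40))*(-1525) = (-16 + (20/9)*1600*(-36))*(-1525) = (-16 - 128000)*(-1525) = -128016*(-1525) = 195224400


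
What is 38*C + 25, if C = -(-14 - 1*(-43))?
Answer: -1077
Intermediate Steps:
C = -29 (C = -(-14 + 43) = -1*29 = -29)
38*C + 25 = 38*(-29) + 25 = -1102 + 25 = -1077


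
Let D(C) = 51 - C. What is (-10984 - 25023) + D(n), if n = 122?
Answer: -36078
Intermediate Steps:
(-10984 - 25023) + D(n) = (-10984 - 25023) + (51 - 1*122) = -36007 + (51 - 122) = -36007 - 71 = -36078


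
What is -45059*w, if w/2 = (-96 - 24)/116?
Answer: 2703540/29 ≈ 93226.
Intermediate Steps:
w = -60/29 (w = 2*((-96 - 24)/116) = 2*(-120*1/116) = 2*(-30/29) = -60/29 ≈ -2.0690)
-45059*w = -45059*(-60/29) = 2703540/29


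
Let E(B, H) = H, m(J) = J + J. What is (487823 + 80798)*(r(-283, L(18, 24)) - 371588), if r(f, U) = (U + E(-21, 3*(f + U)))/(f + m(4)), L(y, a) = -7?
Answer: -58105004860083/275 ≈ -2.1129e+11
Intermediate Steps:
m(J) = 2*J
r(f, U) = (3*f + 4*U)/(8 + f) (r(f, U) = (U + 3*(f + U))/(f + 2*4) = (U + 3*(U + f))/(f + 8) = (U + (3*U + 3*f))/(8 + f) = (3*f + 4*U)/(8 + f))
(487823 + 80798)*(r(-283, L(18, 24)) - 371588) = (487823 + 80798)*((3*(-283) + 4*(-7))/(8 - 283) - 371588) = 568621*((-849 - 28)/(-275) - 371588) = 568621*(-1/275*(-877) - 371588) = 568621*(877/275 - 371588) = 568621*(-102185823/275) = -58105004860083/275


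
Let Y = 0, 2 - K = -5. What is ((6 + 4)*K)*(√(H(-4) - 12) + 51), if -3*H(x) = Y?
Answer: 3570 + 140*I*√3 ≈ 3570.0 + 242.49*I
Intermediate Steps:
K = 7 (K = 2 - 1*(-5) = 2 + 5 = 7)
H(x) = 0 (H(x) = -⅓*0 = 0)
((6 + 4)*K)*(√(H(-4) - 12) + 51) = ((6 + 4)*7)*(√(0 - 12) + 51) = (10*7)*(√(-12) + 51) = 70*(2*I*√3 + 51) = 70*(51 + 2*I*√3) = 3570 + 140*I*√3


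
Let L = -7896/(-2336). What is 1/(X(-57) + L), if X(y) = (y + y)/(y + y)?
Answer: 292/1279 ≈ 0.22830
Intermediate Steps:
L = 987/292 (L = -7896*(-1/2336) = 987/292 ≈ 3.3801)
X(y) = 1 (X(y) = (2*y)/((2*y)) = (2*y)*(1/(2*y)) = 1)
1/(X(-57) + L) = 1/(1 + 987/292) = 1/(1279/292) = 292/1279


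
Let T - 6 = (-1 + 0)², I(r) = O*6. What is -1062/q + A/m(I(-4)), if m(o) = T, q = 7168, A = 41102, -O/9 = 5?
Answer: 21043693/3584 ≈ 5871.6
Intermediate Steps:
O = -45 (O = -9*5 = -45)
I(r) = -270 (I(r) = -45*6 = -270)
T = 7 (T = 6 + (-1 + 0)² = 6 + (-1)² = 6 + 1 = 7)
m(o) = 7
-1062/q + A/m(I(-4)) = -1062/7168 + 41102/7 = -1062*1/7168 + 41102*(⅐) = -531/3584 + 41102/7 = 21043693/3584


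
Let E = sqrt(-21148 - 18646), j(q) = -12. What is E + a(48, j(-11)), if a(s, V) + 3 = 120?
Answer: 117 + I*sqrt(39794) ≈ 117.0 + 199.48*I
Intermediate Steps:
a(s, V) = 117 (a(s, V) = -3 + 120 = 117)
E = I*sqrt(39794) (E = sqrt(-39794) = I*sqrt(39794) ≈ 199.48*I)
E + a(48, j(-11)) = I*sqrt(39794) + 117 = 117 + I*sqrt(39794)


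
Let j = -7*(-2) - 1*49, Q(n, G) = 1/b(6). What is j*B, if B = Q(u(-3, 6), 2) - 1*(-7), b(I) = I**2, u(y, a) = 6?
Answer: -8855/36 ≈ -245.97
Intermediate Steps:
Q(n, G) = 1/36 (Q(n, G) = 1/(6**2) = 1/36)
B = 253/36 (B = 1/36 - 1*(-7) = 1/36 + 7 = 253/36 ≈ 7.0278)
j = -35 (j = 14 - 49 = -35)
j*B = -35*253/36 = -8855/36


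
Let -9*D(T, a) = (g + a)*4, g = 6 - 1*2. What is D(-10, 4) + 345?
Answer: 3073/9 ≈ 341.44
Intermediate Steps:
g = 4 (g = 6 - 2 = 4)
D(T, a) = -16/9 - 4*a/9 (D(T, a) = -(4 + a)*4/9 = -(16 + 4*a)/9 = -16/9 - 4*a/9)
D(-10, 4) + 345 = (-16/9 - 4/9*4) + 345 = (-16/9 - 16/9) + 345 = -32/9 + 345 = 3073/9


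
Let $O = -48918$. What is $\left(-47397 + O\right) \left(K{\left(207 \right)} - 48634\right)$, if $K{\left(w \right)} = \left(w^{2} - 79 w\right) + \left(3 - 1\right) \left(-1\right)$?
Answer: $2132414100$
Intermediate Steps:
$K{\left(w \right)} = -2 + w^{2} - 79 w$ ($K{\left(w \right)} = \left(w^{2} - 79 w\right) + 2 \left(-1\right) = \left(w^{2} - 79 w\right) - 2 = -2 + w^{2} - 79 w$)
$\left(-47397 + O\right) \left(K{\left(207 \right)} - 48634\right) = \left(-47397 - 48918\right) \left(\left(-2 + 207^{2} - 16353\right) - 48634\right) = - 96315 \left(\left(-2 + 42849 - 16353\right) - 48634\right) = - 96315 \left(26494 - 48634\right) = \left(-96315\right) \left(-22140\right) = 2132414100$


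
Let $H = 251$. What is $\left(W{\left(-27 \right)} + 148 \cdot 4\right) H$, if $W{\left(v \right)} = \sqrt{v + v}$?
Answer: $148592 + 753 i \sqrt{6} \approx 1.4859 \cdot 10^{5} + 1844.5 i$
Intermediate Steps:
$W{\left(v \right)} = \sqrt{2} \sqrt{v}$ ($W{\left(v \right)} = \sqrt{2 v} = \sqrt{2} \sqrt{v}$)
$\left(W{\left(-27 \right)} + 148 \cdot 4\right) H = \left(\sqrt{2} \sqrt{-27} + 148 \cdot 4\right) 251 = \left(\sqrt{2} \cdot 3 i \sqrt{3} + 592\right) 251 = \left(3 i \sqrt{6} + 592\right) 251 = \left(592 + 3 i \sqrt{6}\right) 251 = 148592 + 753 i \sqrt{6}$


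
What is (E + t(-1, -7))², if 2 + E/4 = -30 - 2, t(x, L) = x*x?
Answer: 18225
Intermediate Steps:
t(x, L) = x²
E = -136 (E = -8 + 4*(-30 - 2) = -8 + 4*(-32) = -8 - 128 = -136)
(E + t(-1, -7))² = (-136 + (-1)²)² = (-136 + 1)² = (-135)² = 18225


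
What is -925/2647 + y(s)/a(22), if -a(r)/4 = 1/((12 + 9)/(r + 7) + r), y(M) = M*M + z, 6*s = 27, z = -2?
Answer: -127768429/1228208 ≈ -104.03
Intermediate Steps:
s = 9/2 (s = (⅙)*27 = 9/2 ≈ 4.5000)
y(M) = -2 + M² (y(M) = M*M - 2 = M² - 2 = -2 + M²)
a(r) = -4/(r + 21/(7 + r)) (a(r) = -4/((12 + 9)/(r + 7) + r) = -4/(21/(7 + r) + r) = -4/(r + 21/(7 + r)))
-925/2647 + y(s)/a(22) = -925/2647 + (-2 + (9/2)²)/((4*(-7 - 1*22)/(21 + 22² + 7*22))) = -925*1/2647 + (-2 + 81/4)/((4*(-7 - 22)/(21 + 484 + 154))) = -925/2647 + 73/(4*((4*(-29)/659))) = -925/2647 + 73/(4*((4*(1/659)*(-29)))) = -925/2647 + 73/(4*(-116/659)) = -925/2647 + (73/4)*(-659/116) = -925/2647 - 48107/464 = -127768429/1228208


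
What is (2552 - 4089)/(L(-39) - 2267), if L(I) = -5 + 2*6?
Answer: 1537/2260 ≈ 0.68009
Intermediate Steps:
L(I) = 7 (L(I) = -5 + 12 = 7)
(2552 - 4089)/(L(-39) - 2267) = (2552 - 4089)/(7 - 2267) = -1537/(-2260) = -1537*(-1/2260) = 1537/2260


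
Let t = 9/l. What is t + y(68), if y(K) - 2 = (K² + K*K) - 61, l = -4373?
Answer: 40183488/4373 ≈ 9189.0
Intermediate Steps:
y(K) = -59 + 2*K² (y(K) = 2 + ((K² + K*K) - 61) = 2 + ((K² + K²) - 61) = 2 + (2*K² - 61) = 2 + (-61 + 2*K²) = -59 + 2*K²)
t = -9/4373 (t = 9/(-4373) = 9*(-1/4373) = -9/4373 ≈ -0.0020581)
t + y(68) = -9/4373 + (-59 + 2*68²) = -9/4373 + (-59 + 2*4624) = -9/4373 + (-59 + 9248) = -9/4373 + 9189 = 40183488/4373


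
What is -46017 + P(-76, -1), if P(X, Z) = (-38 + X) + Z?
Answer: -46132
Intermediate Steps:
P(X, Z) = -38 + X + Z
-46017 + P(-76, -1) = -46017 + (-38 - 76 - 1) = -46017 - 115 = -46132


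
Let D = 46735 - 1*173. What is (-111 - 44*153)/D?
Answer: -6843/46562 ≈ -0.14697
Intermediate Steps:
D = 46562 (D = 46735 - 173 = 46562)
(-111 - 44*153)/D = (-111 - 44*153)/46562 = (-111 - 6732)*(1/46562) = -6843*1/46562 = -6843/46562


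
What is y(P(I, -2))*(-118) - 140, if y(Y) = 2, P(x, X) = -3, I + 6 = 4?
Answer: -376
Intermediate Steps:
I = -2 (I = -6 + 4 = -2)
y(P(I, -2))*(-118) - 140 = 2*(-118) - 140 = -236 - 140 = -376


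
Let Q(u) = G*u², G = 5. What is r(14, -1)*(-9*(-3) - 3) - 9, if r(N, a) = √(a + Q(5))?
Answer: -9 + 48*√31 ≈ 258.25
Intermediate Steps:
Q(u) = 5*u²
r(N, a) = √(125 + a) (r(N, a) = √(a + 5*5²) = √(a + 5*25) = √(a + 125) = √(125 + a))
r(14, -1)*(-9*(-3) - 3) - 9 = √(125 - 1)*(-9*(-3) - 3) - 9 = √124*(27 - 3) - 9 = (2*√31)*24 - 9 = 48*√31 - 9 = -9 + 48*√31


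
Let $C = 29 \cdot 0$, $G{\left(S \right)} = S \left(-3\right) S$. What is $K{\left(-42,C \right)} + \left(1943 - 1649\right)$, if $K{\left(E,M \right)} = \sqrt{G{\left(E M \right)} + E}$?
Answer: $294 + i \sqrt{42} \approx 294.0 + 6.4807 i$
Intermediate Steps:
$G{\left(S \right)} = - 3 S^{2}$ ($G{\left(S \right)} = - 3 S S = - 3 S^{2}$)
$C = 0$
$K{\left(E,M \right)} = \sqrt{E - 3 E^{2} M^{2}}$ ($K{\left(E,M \right)} = \sqrt{- 3 \left(E M\right)^{2} + E} = \sqrt{- 3 E^{2} M^{2} + E} = \sqrt{E - 3 E^{2} M^{2}}$)
$K{\left(-42,C \right)} + \left(1943 - 1649\right) = \sqrt{- 42 \left(1 - - 126 \cdot 0^{2}\right)} + \left(1943 - 1649\right) = \sqrt{- 42 \left(1 - \left(-126\right) 0\right)} + \left(1943 - 1649\right) = \sqrt{- 42 \left(1 + 0\right)} + 294 = \sqrt{\left(-42\right) 1} + 294 = \sqrt{-42} + 294 = i \sqrt{42} + 294 = 294 + i \sqrt{42}$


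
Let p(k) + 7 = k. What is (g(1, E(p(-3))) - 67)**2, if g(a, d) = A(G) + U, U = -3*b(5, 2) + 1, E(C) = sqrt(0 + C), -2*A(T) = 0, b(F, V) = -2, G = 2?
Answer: 3600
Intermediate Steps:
p(k) = -7 + k
A(T) = 0 (A(T) = -1/2*0 = 0)
E(C) = sqrt(C)
U = 7 (U = -3*(-2) + 1 = 6 + 1 = 7)
g(a, d) = 7 (g(a, d) = 0 + 7 = 7)
(g(1, E(p(-3))) - 67)**2 = (7 - 67)**2 = (-60)**2 = 3600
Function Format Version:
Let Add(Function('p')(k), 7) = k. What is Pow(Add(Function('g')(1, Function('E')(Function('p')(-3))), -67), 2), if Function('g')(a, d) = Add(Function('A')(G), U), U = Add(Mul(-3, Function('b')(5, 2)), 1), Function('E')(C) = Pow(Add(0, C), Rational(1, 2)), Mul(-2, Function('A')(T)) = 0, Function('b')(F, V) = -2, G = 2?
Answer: 3600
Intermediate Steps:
Function('p')(k) = Add(-7, k)
Function('A')(T) = 0 (Function('A')(T) = Mul(Rational(-1, 2), 0) = 0)
Function('E')(C) = Pow(C, Rational(1, 2))
U = 7 (U = Add(Mul(-3, -2), 1) = Add(6, 1) = 7)
Function('g')(a, d) = 7 (Function('g')(a, d) = Add(0, 7) = 7)
Pow(Add(Function('g')(1, Function('E')(Function('p')(-3))), -67), 2) = Pow(Add(7, -67), 2) = Pow(-60, 2) = 3600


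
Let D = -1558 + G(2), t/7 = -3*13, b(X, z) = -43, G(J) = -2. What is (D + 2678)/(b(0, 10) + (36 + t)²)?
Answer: 559/28063 ≈ 0.019919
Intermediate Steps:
t = -273 (t = 7*(-3*13) = 7*(-39) = -273)
D = -1560 (D = -1558 - 2 = -1560)
(D + 2678)/(b(0, 10) + (36 + t)²) = (-1560 + 2678)/(-43 + (36 - 273)²) = 1118/(-43 + (-237)²) = 1118/(-43 + 56169) = 1118/56126 = 1118*(1/56126) = 559/28063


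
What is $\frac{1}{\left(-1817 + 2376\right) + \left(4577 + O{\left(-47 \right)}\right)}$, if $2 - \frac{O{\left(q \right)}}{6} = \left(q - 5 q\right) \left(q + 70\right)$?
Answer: $- \frac{1}{20796} \approx -4.8086 \cdot 10^{-5}$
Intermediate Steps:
$O{\left(q \right)} = 12 + 24 q \left(70 + q\right)$ ($O{\left(q \right)} = 12 - 6 \left(q - 5 q\right) \left(q + 70\right) = 12 - 6 - 4 q \left(70 + q\right) = 12 - 6 \left(- 4 q \left(70 + q\right)\right) = 12 + 24 q \left(70 + q\right)$)
$\frac{1}{\left(-1817 + 2376\right) + \left(4577 + O{\left(-47 \right)}\right)} = \frac{1}{\left(-1817 + 2376\right) + \left(4577 + \left(12 + 24 \left(-47\right)^{2} + 1680 \left(-47\right)\right)\right)} = \frac{1}{559 + \left(4577 + \left(12 + 24 \cdot 2209 - 78960\right)\right)} = \frac{1}{559 + \left(4577 + \left(12 + 53016 - 78960\right)\right)} = \frac{1}{559 + \left(4577 - 25932\right)} = \frac{1}{559 - 21355} = \frac{1}{-20796} = - \frac{1}{20796}$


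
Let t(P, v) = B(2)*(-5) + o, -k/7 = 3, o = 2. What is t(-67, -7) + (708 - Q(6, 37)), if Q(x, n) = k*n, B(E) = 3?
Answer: 1472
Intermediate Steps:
k = -21 (k = -7*3 = -21)
Q(x, n) = -21*n
t(P, v) = -13 (t(P, v) = 3*(-5) + 2 = -15 + 2 = -13)
t(-67, -7) + (708 - Q(6, 37)) = -13 + (708 - (-21)*37) = -13 + (708 - 1*(-777)) = -13 + (708 + 777) = -13 + 1485 = 1472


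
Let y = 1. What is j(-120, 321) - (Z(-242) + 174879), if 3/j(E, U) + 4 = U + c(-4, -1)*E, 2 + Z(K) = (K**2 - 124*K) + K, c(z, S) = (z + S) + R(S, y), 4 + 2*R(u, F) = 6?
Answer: -209775976/797 ≈ -2.6321e+5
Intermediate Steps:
R(u, F) = 1 (R(u, F) = -2 + (1/2)*6 = -2 + 3 = 1)
c(z, S) = 1 + S + z (c(z, S) = (z + S) + 1 = (S + z) + 1 = 1 + S + z)
Z(K) = -2 + K**2 - 123*K (Z(K) = -2 + ((K**2 - 124*K) + K) = -2 + (K**2 - 123*K) = -2 + K**2 - 123*K)
j(E, U) = 3/(-4 + U - 4*E) (j(E, U) = 3/(-4 + (U + (1 - 1 - 4)*E)) = 3/(-4 + (U - 4*E)) = 3/(-4 + U - 4*E))
j(-120, 321) - (Z(-242) + 174879) = -3/(4 - 1*321 + 4*(-120)) - ((-2 + (-242)**2 - 123*(-242)) + 174879) = -3/(4 - 321 - 480) - ((-2 + 58564 + 29766) + 174879) = -3/(-797) - (88328 + 174879) = -3*(-1/797) - 1*263207 = 3/797 - 263207 = -209775976/797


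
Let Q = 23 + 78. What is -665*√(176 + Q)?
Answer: -665*√277 ≈ -11068.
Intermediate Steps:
Q = 101
-665*√(176 + Q) = -665*√(176 + 101) = -665*√277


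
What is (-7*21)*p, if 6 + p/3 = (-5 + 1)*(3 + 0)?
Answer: 7938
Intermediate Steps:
p = -54 (p = -18 + 3*((-5 + 1)*(3 + 0)) = -18 + 3*(-4*3) = -18 + 3*(-12) = -18 - 36 = -54)
(-7*21)*p = -7*21*(-54) = -147*(-54) = 7938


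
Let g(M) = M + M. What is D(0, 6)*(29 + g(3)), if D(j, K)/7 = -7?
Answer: -1715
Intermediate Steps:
g(M) = 2*M
D(j, K) = -49 (D(j, K) = 7*(-7) = -49)
D(0, 6)*(29 + g(3)) = -49*(29 + 2*3) = -49*(29 + 6) = -49*35 = -1715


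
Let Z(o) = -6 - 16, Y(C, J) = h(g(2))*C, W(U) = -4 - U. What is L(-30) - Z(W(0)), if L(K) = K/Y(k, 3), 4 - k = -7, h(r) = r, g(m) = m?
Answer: 227/11 ≈ 20.636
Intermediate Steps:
k = 11 (k = 4 - 1*(-7) = 4 + 7 = 11)
Y(C, J) = 2*C
Z(o) = -22
L(K) = K/22 (L(K) = K/((2*11)) = K/22)
L(-30) - Z(W(0)) = (1/22)*(-30) - 1*(-22) = -15/11 + 22 = 227/11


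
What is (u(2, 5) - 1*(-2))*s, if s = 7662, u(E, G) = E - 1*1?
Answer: 22986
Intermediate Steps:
u(E, G) = -1 + E (u(E, G) = E - 1 = -1 + E)
(u(2, 5) - 1*(-2))*s = ((-1 + 2) - 1*(-2))*7662 = (1 + 2)*7662 = 3*7662 = 22986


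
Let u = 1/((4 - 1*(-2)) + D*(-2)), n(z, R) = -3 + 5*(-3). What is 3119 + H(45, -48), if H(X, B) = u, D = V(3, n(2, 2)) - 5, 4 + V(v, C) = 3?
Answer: 56143/18 ≈ 3119.1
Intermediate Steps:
n(z, R) = -18 (n(z, R) = -3 - 15 = -18)
V(v, C) = -1 (V(v, C) = -4 + 3 = -1)
D = -6 (D = -1 - 5 = -6)
u = 1/18 (u = 1/((4 - 1*(-2)) - 6*(-2)) = 1/((4 + 2) + 12) = 1/(6 + 12) = 1/18 ≈ 0.055556)
H(X, B) = 1/18
3119 + H(45, -48) = 3119 + 1/18 = 56143/18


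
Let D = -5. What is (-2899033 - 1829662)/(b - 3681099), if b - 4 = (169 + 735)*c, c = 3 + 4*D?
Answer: 4728695/3696463 ≈ 1.2792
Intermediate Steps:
c = -17 (c = 3 + 4*(-5) = 3 - 20 = -17)
b = -15364 (b = 4 + (169 + 735)*(-17) = 4 + 904*(-17) = 4 - 15368 = -15364)
(-2899033 - 1829662)/(b - 3681099) = (-2899033 - 1829662)/(-15364 - 3681099) = -4728695/(-3696463) = -4728695*(-1/3696463) = 4728695/3696463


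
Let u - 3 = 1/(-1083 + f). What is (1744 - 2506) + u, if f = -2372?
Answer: -2622346/3455 ≈ -759.00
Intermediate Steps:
u = 10364/3455 (u = 3 + 1/(-1083 - 2372) = 3 + 1/(-3455) = 3 - 1/3455 = 10364/3455 ≈ 2.9997)
(1744 - 2506) + u = (1744 - 2506) + 10364/3455 = -762 + 10364/3455 = -2622346/3455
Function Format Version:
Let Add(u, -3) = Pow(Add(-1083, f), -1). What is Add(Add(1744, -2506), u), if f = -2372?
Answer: Rational(-2622346, 3455) ≈ -759.00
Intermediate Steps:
u = Rational(10364, 3455) (u = Add(3, Pow(Add(-1083, -2372), -1)) = Add(3, Pow(-3455, -1)) = Add(3, Rational(-1, 3455)) = Rational(10364, 3455) ≈ 2.9997)
Add(Add(1744, -2506), u) = Add(Add(1744, -2506), Rational(10364, 3455)) = Add(-762, Rational(10364, 3455)) = Rational(-2622346, 3455)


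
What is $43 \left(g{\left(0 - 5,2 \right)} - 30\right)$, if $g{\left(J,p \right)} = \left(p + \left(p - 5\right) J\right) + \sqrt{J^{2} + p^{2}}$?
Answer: $-559 + 43 \sqrt{29} \approx -327.44$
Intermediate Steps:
$g{\left(J,p \right)} = p + \sqrt{J^{2} + p^{2}} + J \left(-5 + p\right)$ ($g{\left(J,p \right)} = \left(p + \left(-5 + p\right) J\right) + \sqrt{J^{2} + p^{2}} = \left(p + J \left(-5 + p\right)\right) + \sqrt{J^{2} + p^{2}} = p + \sqrt{J^{2} + p^{2}} + J \left(-5 + p\right)$)
$43 \left(g{\left(0 - 5,2 \right)} - 30\right) = 43 \left(\left(2 + \sqrt{\left(0 - 5\right)^{2} + 2^{2}} - 5 \left(0 - 5\right) + \left(0 - 5\right) 2\right) - 30\right) = 43 \left(\left(2 + \sqrt{\left(-5\right)^{2} + 4} - -25 - 10\right) - 30\right) = 43 \left(\left(2 + \sqrt{25 + 4} + 25 - 10\right) - 30\right) = 43 \left(\left(2 + \sqrt{29} + 25 - 10\right) - 30\right) = 43 \left(\left(17 + \sqrt{29}\right) - 30\right) = 43 \left(-13 + \sqrt{29}\right) = -559 + 43 \sqrt{29}$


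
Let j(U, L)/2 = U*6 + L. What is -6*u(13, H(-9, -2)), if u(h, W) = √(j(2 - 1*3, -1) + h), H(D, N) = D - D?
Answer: -6*I ≈ -6.0*I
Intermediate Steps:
j(U, L) = 2*L + 12*U (j(U, L) = 2*(U*6 + L) = 2*(6*U + L) = 2*(L + 6*U) = 2*L + 12*U)
H(D, N) = 0
u(h, W) = √(-14 + h) (u(h, W) = √((2*(-1) + 12*(2 - 1*3)) + h) = √((-2 + 12*(2 - 3)) + h) = √((-2 + 12*(-1)) + h) = √((-2 - 12) + h) = √(-14 + h))
-6*u(13, H(-9, -2)) = -6*√(-14 + 13) = -6*I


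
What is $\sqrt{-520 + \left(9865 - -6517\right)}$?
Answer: $\sqrt{15862} \approx 125.94$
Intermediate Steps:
$\sqrt{-520 + \left(9865 - -6517\right)} = \sqrt{-520 + \left(9865 + 6517\right)} = \sqrt{-520 + 16382} = \sqrt{15862}$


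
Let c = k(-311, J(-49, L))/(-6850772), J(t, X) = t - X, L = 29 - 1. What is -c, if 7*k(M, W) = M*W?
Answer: 3421/6850772 ≈ 0.00049936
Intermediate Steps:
L = 28
k(M, W) = M*W/7 (k(M, W) = (M*W)/7 = M*W/7)
c = -3421/6850772 (c = ((1/7)*(-311)*(-49 - 1*28))/(-6850772) = ((1/7)*(-311)*(-49 - 28))*(-1/6850772) = ((1/7)*(-311)*(-77))*(-1/6850772) = 3421*(-1/6850772) = -3421/6850772 ≈ -0.00049936)
-c = -1*(-3421/6850772) = 3421/6850772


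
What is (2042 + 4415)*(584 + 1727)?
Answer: 14922127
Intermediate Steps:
(2042 + 4415)*(584 + 1727) = 6457*2311 = 14922127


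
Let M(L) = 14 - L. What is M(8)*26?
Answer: 156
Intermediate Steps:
M(8)*26 = (14 - 1*8)*26 = (14 - 8)*26 = 6*26 = 156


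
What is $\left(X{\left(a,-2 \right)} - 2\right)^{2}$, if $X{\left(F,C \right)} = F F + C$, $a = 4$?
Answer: $144$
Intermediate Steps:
$X{\left(F,C \right)} = C + F^{2}$ ($X{\left(F,C \right)} = F^{2} + C = C + F^{2}$)
$\left(X{\left(a,-2 \right)} - 2\right)^{2} = \left(\left(-2 + 4^{2}\right) - 2\right)^{2} = \left(\left(-2 + 16\right) - 2\right)^{2} = \left(14 - 2\right)^{2} = 12^{2} = 144$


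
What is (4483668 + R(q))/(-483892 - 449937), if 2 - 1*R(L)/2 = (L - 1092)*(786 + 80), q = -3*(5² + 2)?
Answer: -6515308/933829 ≈ -6.9770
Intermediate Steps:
q = -81 (q = -3*(25 + 2) = -3*27 = -81)
R(L) = 1891348 - 1732*L (R(L) = 4 - 2*(L - 1092)*(786 + 80) = 4 - 2*(-1092 + L)*866 = 4 - 2*(-945672 + 866*L) = 4 + (1891344 - 1732*L) = 1891348 - 1732*L)
(4483668 + R(q))/(-483892 - 449937) = (4483668 + (1891348 - 1732*(-81)))/(-483892 - 449937) = (4483668 + (1891348 + 140292))/(-933829) = (4483668 + 2031640)*(-1/933829) = 6515308*(-1/933829) = -6515308/933829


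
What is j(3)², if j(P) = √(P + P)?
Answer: 6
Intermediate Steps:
j(P) = √2*√P (j(P) = √(2*P) = √2*√P)
j(3)² = (√2*√3)² = (√6)² = 6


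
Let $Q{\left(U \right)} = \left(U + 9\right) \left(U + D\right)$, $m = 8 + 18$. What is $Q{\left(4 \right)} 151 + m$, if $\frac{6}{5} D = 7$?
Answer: $\frac{115973}{6} \approx 19329.0$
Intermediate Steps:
$m = 26$
$D = \frac{35}{6}$ ($D = \frac{5}{6} \cdot 7 = \frac{35}{6} \approx 5.8333$)
$Q{\left(U \right)} = \left(9 + U\right) \left(\frac{35}{6} + U\right)$ ($Q{\left(U \right)} = \left(U + 9\right) \left(U + \frac{35}{6}\right) = \left(9 + U\right) \left(\frac{35}{6} + U\right)$)
$Q{\left(4 \right)} 151 + m = \left(\frac{105}{2} + 4^{2} + \frac{89}{6} \cdot 4\right) 151 + 26 = \left(\frac{105}{2} + 16 + \frac{178}{3}\right) 151 + 26 = \frac{767}{6} \cdot 151 + 26 = \frac{115817}{6} + 26 = \frac{115973}{6}$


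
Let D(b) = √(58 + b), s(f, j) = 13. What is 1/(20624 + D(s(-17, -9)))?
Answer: 20624/425349305 - √71/425349305 ≈ 4.8467e-5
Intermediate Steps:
1/(20624 + D(s(-17, -9))) = 1/(20624 + √(58 + 13)) = 1/(20624 + √71)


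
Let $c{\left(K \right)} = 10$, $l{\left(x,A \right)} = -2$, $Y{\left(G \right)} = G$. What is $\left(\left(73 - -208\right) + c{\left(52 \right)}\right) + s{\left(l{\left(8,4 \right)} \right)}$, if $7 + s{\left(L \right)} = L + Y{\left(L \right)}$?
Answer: $280$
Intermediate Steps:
$s{\left(L \right)} = -7 + 2 L$ ($s{\left(L \right)} = -7 + \left(L + L\right) = -7 + 2 L$)
$\left(\left(73 - -208\right) + c{\left(52 \right)}\right) + s{\left(l{\left(8,4 \right)} \right)} = \left(\left(73 - -208\right) + 10\right) + \left(-7 + 2 \left(-2\right)\right) = \left(\left(73 + 208\right) + 10\right) - 11 = \left(281 + 10\right) - 11 = 291 - 11 = 280$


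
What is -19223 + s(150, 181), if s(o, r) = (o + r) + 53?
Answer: -18839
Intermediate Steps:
s(o, r) = 53 + o + r
-19223 + s(150, 181) = -19223 + (53 + 150 + 181) = -19223 + 384 = -18839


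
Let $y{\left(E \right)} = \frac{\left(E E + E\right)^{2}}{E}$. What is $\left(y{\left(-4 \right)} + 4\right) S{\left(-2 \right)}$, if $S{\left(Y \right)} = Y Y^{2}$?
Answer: $256$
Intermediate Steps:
$S{\left(Y \right)} = Y^{3}$
$y{\left(E \right)} = \frac{\left(E + E^{2}\right)^{2}}{E}$ ($y{\left(E \right)} = \frac{\left(E^{2} + E\right)^{2}}{E} = \frac{\left(E + E^{2}\right)^{2}}{E}$)
$\left(y{\left(-4 \right)} + 4\right) S{\left(-2 \right)} = \left(- 4 \left(1 - 4\right)^{2} + 4\right) \left(-2\right)^{3} = \left(- 4 \left(-3\right)^{2} + 4\right) \left(-8\right) = \left(\left(-4\right) 9 + 4\right) \left(-8\right) = \left(-36 + 4\right) \left(-8\right) = \left(-32\right) \left(-8\right) = 256$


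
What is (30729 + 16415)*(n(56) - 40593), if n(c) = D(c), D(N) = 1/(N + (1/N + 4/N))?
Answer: -6010980547208/3141 ≈ -1.9137e+9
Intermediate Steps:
D(N) = 1/(N + 5/N) (D(N) = 1/(N + (1/N + 4/N)) = 1/(N + 5/N))
n(c) = c/(5 + c**2)
(30729 + 16415)*(n(56) - 40593) = (30729 + 16415)*(56/(5 + 56**2) - 40593) = 47144*(56/(5 + 3136) - 40593) = 47144*(56/3141 - 40593) = 47144*(-127502557/3141) = -6010980547208/3141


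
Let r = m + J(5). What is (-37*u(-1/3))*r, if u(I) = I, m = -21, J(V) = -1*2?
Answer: -851/3 ≈ -283.67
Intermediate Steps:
J(V) = -2
r = -23 (r = -21 - 2 = -23)
(-37*u(-1/3))*r = -(-37)/3*(-23) = -37*(-⅓)*(-23) = (37/3)*(-23) = -851/3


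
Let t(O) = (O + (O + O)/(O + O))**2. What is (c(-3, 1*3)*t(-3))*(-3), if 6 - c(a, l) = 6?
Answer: 0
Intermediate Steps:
c(a, l) = 0 (c(a, l) = 6 - 1*6 = 6 - 6 = 0)
t(O) = (1 + O)**2 (t(O) = (O + (2*O)/((2*O)))**2 = (O + (2*O)*(1/(2*O)))**2 = (O + 1)**2 = (1 + O)**2)
(c(-3, 1*3)*t(-3))*(-3) = (0*(1 - 3)**2)*(-3) = (0*(-2)**2)*(-3) = (0*4)*(-3) = 0*(-3) = 0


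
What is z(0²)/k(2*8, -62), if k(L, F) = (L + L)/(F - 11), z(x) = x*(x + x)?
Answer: 0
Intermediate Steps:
z(x) = 2*x² (z(x) = x*(2*x) = 2*x²)
k(L, F) = 2*L/(-11 + F) (k(L, F) = (2*L)/(-11 + F) = 2*L/(-11 + F))
z(0²)/k(2*8, -62) = (2*(0²)²)/((2*(2*8)/(-11 - 62))) = (2*0²)/((2*16/(-73))) = (2*0)/((2*16*(-1/73))) = 0/(-32/73) = 0*(-73/32) = 0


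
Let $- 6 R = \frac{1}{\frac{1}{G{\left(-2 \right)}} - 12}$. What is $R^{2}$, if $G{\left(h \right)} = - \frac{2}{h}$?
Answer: $\frac{1}{4356} \approx 0.00022957$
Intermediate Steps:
$R = \frac{1}{66}$ ($R = - \frac{1}{6 \left(\frac{1}{\left(-2\right) \frac{1}{-2}} - 12\right)} = - \frac{1}{6 \left(\frac{1}{\left(-2\right) \left(- \frac{1}{2}\right)} - 12\right)} = - \frac{1}{6 \left(1^{-1} - 12\right)} = - \frac{1}{6 \left(1 - 12\right)} = - \frac{1}{6 \left(-11\right)} = \left(- \frac{1}{6}\right) \left(- \frac{1}{11}\right) = \frac{1}{66} \approx 0.015152$)
$R^{2} = \left(\frac{1}{66}\right)^{2} = \frac{1}{4356}$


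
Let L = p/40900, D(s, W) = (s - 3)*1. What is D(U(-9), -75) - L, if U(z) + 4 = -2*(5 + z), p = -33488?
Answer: 18597/10225 ≈ 1.8188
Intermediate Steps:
U(z) = -14 - 2*z (U(z) = -4 - 2*(5 + z) = -4 + (-10 - 2*z) = -14 - 2*z)
D(s, W) = -3 + s (D(s, W) = (-3 + s)*1 = -3 + s)
L = -8372/10225 (L = -33488/40900 = -33488*1/40900 = -8372/10225 ≈ -0.81878)
D(U(-9), -75) - L = (-3 + (-14 - 2*(-9))) - 1*(-8372/10225) = (-3 + (-14 + 18)) + 8372/10225 = (-3 + 4) + 8372/10225 = 1 + 8372/10225 = 18597/10225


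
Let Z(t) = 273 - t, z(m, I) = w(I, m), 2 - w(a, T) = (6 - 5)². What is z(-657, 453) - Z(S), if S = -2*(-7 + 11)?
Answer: -280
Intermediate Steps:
S = -8 (S = -2*4 = -8)
w(a, T) = 1 (w(a, T) = 2 - (6 - 5)² = 2 - 1*1² = 2 - 1*1 = 2 - 1 = 1)
z(m, I) = 1
z(-657, 453) - Z(S) = 1 - (273 - 1*(-8)) = 1 - (273 + 8) = 1 - 1*281 = 1 - 281 = -280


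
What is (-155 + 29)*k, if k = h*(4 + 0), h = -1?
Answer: 504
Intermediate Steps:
k = -4 (k = -(4 + 0) = -1*4 = -4)
(-155 + 29)*k = (-155 + 29)*(-4) = -126*(-4) = 504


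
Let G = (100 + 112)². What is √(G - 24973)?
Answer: 3*√2219 ≈ 141.32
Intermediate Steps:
G = 44944 (G = 212² = 44944)
√(G - 24973) = √(44944 - 24973) = √19971 = 3*√2219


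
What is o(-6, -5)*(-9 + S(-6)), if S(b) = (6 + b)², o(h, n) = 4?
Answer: -36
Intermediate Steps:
o(-6, -5)*(-9 + S(-6)) = 4*(-9 + (6 - 6)²) = 4*(-9 + 0²) = 4*(-9 + 0) = 4*(-9) = -36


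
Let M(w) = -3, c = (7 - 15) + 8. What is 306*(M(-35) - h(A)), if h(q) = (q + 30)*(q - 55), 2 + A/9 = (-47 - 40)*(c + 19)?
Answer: -68002916418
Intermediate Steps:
c = 0 (c = -8 + 8 = 0)
A = -14895 (A = -18 + 9*((-47 - 40)*(0 + 19)) = -18 + 9*(-87*19) = -18 + 9*(-1653) = -18 - 14877 = -14895)
h(q) = (-55 + q)*(30 + q) (h(q) = (30 + q)*(-55 + q) = (-55 + q)*(30 + q))
306*(M(-35) - h(A)) = 306*(-3 - (-1650 + (-14895)**2 - 25*(-14895))) = 306*(-3 - (-1650 + 221861025 + 372375)) = 306*(-3 - 1*222231750) = 306*(-3 - 222231750) = 306*(-222231753) = -68002916418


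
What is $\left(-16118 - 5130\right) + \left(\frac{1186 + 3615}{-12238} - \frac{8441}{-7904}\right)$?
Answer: $- \frac{1027617833921}{48364576} \approx -21247.0$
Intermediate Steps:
$\left(-16118 - 5130\right) + \left(\frac{1186 + 3615}{-12238} - \frac{8441}{-7904}\right) = -21248 + \left(4801 \left(- \frac{1}{12238}\right) - - \frac{8441}{7904}\right) = -21248 + \left(- \frac{4801}{12238} + \frac{8441}{7904}\right) = -21248 + \frac{32676927}{48364576} = - \frac{1027617833921}{48364576}$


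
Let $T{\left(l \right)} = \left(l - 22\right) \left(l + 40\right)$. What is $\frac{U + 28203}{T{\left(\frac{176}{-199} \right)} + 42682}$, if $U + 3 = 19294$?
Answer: $\frac{940404947}{827400773} \approx 1.1366$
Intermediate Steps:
$U = 19291$ ($U = -3 + 19294 = 19291$)
$T{\left(l \right)} = \left(-22 + l\right) \left(40 + l\right)$
$\frac{U + 28203}{T{\left(\frac{176}{-199} \right)} + 42682} = \frac{19291 + 28203}{\left(-880 + \left(\frac{176}{-199}\right)^{2} + 18 \frac{176}{-199}\right) + 42682} = \frac{47494}{\left(-880 + \left(176 \left(- \frac{1}{199}\right)\right)^{2} + 18 \cdot 176 \left(- \frac{1}{199}\right)\right) + 42682} = \frac{47494}{\left(-880 + \left(- \frac{176}{199}\right)^{2} + 18 \left(- \frac{176}{199}\right)\right) + 42682} = \frac{47494}{\left(-880 + \frac{30976}{39601} - \frac{3168}{199}\right) + 42682} = \frac{47494}{- \frac{35448336}{39601} + 42682} = \frac{47494}{\frac{1654801546}{39601}} = 47494 \cdot \frac{39601}{1654801546} = \frac{940404947}{827400773}$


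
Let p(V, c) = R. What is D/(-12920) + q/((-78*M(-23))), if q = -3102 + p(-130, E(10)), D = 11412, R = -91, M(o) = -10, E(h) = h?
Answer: -1253873/251940 ≈ -4.9769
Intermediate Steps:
p(V, c) = -91
q = -3193 (q = -3102 - 91 = -3193)
D/(-12920) + q/((-78*M(-23))) = 11412/(-12920) - 3193/((-78*(-10))) = 11412*(-1/12920) - 3193/780 = -2853/3230 - 3193*1/780 = -2853/3230 - 3193/780 = -1253873/251940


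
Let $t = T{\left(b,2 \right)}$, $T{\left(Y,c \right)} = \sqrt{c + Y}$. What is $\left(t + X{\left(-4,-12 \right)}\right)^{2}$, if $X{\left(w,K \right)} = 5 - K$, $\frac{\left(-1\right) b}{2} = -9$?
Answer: $309 + 68 \sqrt{5} \approx 461.05$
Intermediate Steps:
$b = 18$ ($b = \left(-2\right) \left(-9\right) = 18$)
$T{\left(Y,c \right)} = \sqrt{Y + c}$
$t = 2 \sqrt{5}$ ($t = \sqrt{18 + 2} = \sqrt{20} = 2 \sqrt{5} \approx 4.4721$)
$\left(t + X{\left(-4,-12 \right)}\right)^{2} = \left(2 \sqrt{5} + \left(5 - -12\right)\right)^{2} = \left(2 \sqrt{5} + \left(5 + 12\right)\right)^{2} = \left(2 \sqrt{5} + 17\right)^{2} = \left(17 + 2 \sqrt{5}\right)^{2}$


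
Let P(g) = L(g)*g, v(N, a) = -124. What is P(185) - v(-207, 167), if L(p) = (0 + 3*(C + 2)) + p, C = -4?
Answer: 33239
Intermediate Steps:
L(p) = -6 + p (L(p) = (0 + 3*(-4 + 2)) + p = (0 + 3*(-2)) + p = (0 - 6) + p = -6 + p)
P(g) = g*(-6 + g) (P(g) = (-6 + g)*g = g*(-6 + g))
P(185) - v(-207, 167) = 185*(-6 + 185) - 1*(-124) = 185*179 + 124 = 33115 + 124 = 33239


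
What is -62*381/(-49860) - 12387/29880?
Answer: 163351/2758920 ≈ 0.059208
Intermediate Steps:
-62*381/(-49860) - 12387/29880 = -23622*(-1/49860) - 12387*1/29880 = 3937/8310 - 4129/9960 = 163351/2758920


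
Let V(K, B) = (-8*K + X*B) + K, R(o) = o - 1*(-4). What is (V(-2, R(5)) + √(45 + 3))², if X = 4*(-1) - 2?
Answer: 1648 - 320*√3 ≈ 1093.7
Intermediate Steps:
R(o) = 4 + o (R(o) = o + 4 = 4 + o)
X = -6 (X = -4 - 2 = -6)
V(K, B) = -7*K - 6*B (V(K, B) = (-8*K - 6*B) + K = -7*K - 6*B)
(V(-2, R(5)) + √(45 + 3))² = ((-7*(-2) - 6*(4 + 5)) + √(45 + 3))² = ((14 - 6*9) + √48)² = ((14 - 54) + 4*√3)² = (-40 + 4*√3)²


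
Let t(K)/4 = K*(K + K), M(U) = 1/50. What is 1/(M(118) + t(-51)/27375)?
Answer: 18250/14237 ≈ 1.2819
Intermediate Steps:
M(U) = 1/50
t(K) = 8*K² (t(K) = 4*(K*(K + K)) = 4*(K*(2*K)) = 4*(2*K²) = 8*K²)
1/(M(118) + t(-51)/27375) = 1/(1/50 + (8*(-51)²)/27375) = 1/(1/50 + (8*2601)*(1/27375)) = 1/(1/50 + 20808*(1/27375)) = 1/(1/50 + 6936/9125) = 1/(14237/18250) = 18250/14237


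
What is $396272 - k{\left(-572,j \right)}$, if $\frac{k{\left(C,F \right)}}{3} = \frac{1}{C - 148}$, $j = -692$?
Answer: $\frac{95105281}{240} \approx 3.9627 \cdot 10^{5}$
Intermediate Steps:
$k{\left(C,F \right)} = \frac{3}{-148 + C}$ ($k{\left(C,F \right)} = \frac{3}{C - 148} = \frac{3}{-148 + C}$)
$396272 - k{\left(-572,j \right)} = 396272 - \frac{3}{-148 - 572} = 396272 - \frac{3}{-720} = 396272 - 3 \left(- \frac{1}{720}\right) = 396272 - - \frac{1}{240} = 396272 + \frac{1}{240} = \frac{95105281}{240}$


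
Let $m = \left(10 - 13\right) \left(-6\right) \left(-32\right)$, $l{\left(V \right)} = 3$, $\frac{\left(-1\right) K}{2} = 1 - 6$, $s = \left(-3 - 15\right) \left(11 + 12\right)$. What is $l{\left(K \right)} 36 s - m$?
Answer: $-44136$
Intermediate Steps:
$s = -414$ ($s = \left(-18\right) 23 = -414$)
$K = 10$ ($K = - 2 \left(1 - 6\right) = \left(-2\right) \left(-5\right) = 10$)
$m = -576$ ($m = \left(10 - 13\right) \left(-6\right) \left(-32\right) = \left(-3\right) \left(-6\right) \left(-32\right) = 18 \left(-32\right) = -576$)
$l{\left(K \right)} 36 s - m = 3 \cdot 36 \left(-414\right) - -576 = 108 \left(-414\right) + 576 = -44712 + 576 = -44136$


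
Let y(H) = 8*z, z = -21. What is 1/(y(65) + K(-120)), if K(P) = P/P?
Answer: -1/167 ≈ -0.0059880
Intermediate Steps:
K(P) = 1
y(H) = -168 (y(H) = 8*(-21) = -168)
1/(y(65) + K(-120)) = 1/(-168 + 1) = 1/(-167) = -1/167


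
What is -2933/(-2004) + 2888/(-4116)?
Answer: 523723/687372 ≈ 0.76192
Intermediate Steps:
-2933/(-2004) + 2888/(-4116) = -2933*(-1/2004) + 2888*(-1/4116) = 2933/2004 - 722/1029 = 523723/687372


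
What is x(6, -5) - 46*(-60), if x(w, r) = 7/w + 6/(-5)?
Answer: 82799/30 ≈ 2760.0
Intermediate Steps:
x(w, r) = -6/5 + 7/w (x(w, r) = 7/w + 6*(-⅕) = 7/w - 6/5 = -6/5 + 7/w)
x(6, -5) - 46*(-60) = (-6/5 + 7/6) - 46*(-60) = (-6/5 + 7*(⅙)) + 2760 = (-6/5 + 7/6) + 2760 = -1/30 + 2760 = 82799/30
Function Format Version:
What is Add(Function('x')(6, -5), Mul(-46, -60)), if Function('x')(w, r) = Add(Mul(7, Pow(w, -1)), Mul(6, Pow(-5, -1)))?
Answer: Rational(82799, 30) ≈ 2760.0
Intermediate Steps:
Function('x')(w, r) = Add(Rational(-6, 5), Mul(7, Pow(w, -1))) (Function('x')(w, r) = Add(Mul(7, Pow(w, -1)), Mul(6, Rational(-1, 5))) = Add(Mul(7, Pow(w, -1)), Rational(-6, 5)) = Add(Rational(-6, 5), Mul(7, Pow(w, -1))))
Add(Function('x')(6, -5), Mul(-46, -60)) = Add(Add(Rational(-6, 5), Mul(7, Pow(6, -1))), Mul(-46, -60)) = Add(Add(Rational(-6, 5), Mul(7, Rational(1, 6))), 2760) = Add(Add(Rational(-6, 5), Rational(7, 6)), 2760) = Add(Rational(-1, 30), 2760) = Rational(82799, 30)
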